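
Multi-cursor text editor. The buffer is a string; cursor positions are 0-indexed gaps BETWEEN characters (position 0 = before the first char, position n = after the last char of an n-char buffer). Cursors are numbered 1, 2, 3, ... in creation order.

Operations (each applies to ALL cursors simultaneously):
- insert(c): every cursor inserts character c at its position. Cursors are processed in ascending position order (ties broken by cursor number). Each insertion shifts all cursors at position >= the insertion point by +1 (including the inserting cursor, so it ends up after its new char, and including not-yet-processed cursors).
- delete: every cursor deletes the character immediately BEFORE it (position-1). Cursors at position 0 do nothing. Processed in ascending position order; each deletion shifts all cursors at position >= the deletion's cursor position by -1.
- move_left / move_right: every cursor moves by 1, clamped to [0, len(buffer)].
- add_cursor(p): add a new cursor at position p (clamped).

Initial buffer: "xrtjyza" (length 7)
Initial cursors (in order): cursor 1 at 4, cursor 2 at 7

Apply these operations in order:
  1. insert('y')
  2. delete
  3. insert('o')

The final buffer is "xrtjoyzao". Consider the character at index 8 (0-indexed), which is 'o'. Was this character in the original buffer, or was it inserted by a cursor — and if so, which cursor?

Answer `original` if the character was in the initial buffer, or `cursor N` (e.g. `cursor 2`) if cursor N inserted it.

Answer: cursor 2

Derivation:
After op 1 (insert('y')): buffer="xrtjyyzay" (len 9), cursors c1@5 c2@9, authorship ....1...2
After op 2 (delete): buffer="xrtjyza" (len 7), cursors c1@4 c2@7, authorship .......
After op 3 (insert('o')): buffer="xrtjoyzao" (len 9), cursors c1@5 c2@9, authorship ....1...2
Authorship (.=original, N=cursor N): . . . . 1 . . . 2
Index 8: author = 2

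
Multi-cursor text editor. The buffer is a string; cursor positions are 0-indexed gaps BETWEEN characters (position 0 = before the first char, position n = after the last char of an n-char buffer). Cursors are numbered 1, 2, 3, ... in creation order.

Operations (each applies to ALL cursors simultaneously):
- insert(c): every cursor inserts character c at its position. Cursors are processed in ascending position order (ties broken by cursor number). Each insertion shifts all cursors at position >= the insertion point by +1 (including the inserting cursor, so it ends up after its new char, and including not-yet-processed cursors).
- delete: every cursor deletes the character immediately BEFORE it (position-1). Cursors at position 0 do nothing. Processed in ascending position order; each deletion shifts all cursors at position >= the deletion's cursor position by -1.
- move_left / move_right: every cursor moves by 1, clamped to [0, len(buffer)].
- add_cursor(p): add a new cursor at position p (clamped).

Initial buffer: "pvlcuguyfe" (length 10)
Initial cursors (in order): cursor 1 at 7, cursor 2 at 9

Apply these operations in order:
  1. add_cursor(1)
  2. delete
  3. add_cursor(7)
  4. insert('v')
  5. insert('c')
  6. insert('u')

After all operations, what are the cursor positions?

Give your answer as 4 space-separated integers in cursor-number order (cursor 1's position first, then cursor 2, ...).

Answer: 11 15 3 19

Derivation:
After op 1 (add_cursor(1)): buffer="pvlcuguyfe" (len 10), cursors c3@1 c1@7 c2@9, authorship ..........
After op 2 (delete): buffer="vlcugye" (len 7), cursors c3@0 c1@5 c2@6, authorship .......
After op 3 (add_cursor(7)): buffer="vlcugye" (len 7), cursors c3@0 c1@5 c2@6 c4@7, authorship .......
After op 4 (insert('v')): buffer="vvlcugvyvev" (len 11), cursors c3@1 c1@7 c2@9 c4@11, authorship 3.....1.2.4
After op 5 (insert('c')): buffer="vcvlcugvcyvcevc" (len 15), cursors c3@2 c1@9 c2@12 c4@15, authorship 33.....11.22.44
After op 6 (insert('u')): buffer="vcuvlcugvcuyvcuevcu" (len 19), cursors c3@3 c1@11 c2@15 c4@19, authorship 333.....111.222.444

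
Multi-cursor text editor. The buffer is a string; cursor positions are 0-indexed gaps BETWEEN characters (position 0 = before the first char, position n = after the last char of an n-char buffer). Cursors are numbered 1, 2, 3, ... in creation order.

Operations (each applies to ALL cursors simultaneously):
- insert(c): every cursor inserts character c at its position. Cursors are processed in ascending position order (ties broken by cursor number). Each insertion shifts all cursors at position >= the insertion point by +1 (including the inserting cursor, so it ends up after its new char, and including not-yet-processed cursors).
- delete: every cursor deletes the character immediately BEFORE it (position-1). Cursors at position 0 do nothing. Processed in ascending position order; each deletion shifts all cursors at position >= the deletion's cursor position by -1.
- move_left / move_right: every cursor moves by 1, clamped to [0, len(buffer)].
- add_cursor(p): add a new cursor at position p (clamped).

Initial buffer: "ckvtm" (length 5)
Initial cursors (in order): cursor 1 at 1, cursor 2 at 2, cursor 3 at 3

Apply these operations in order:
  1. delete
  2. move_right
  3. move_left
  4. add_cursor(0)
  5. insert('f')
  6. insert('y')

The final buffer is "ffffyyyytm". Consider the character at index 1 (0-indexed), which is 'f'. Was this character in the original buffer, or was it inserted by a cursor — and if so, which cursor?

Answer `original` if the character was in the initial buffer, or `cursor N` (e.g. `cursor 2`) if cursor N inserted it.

After op 1 (delete): buffer="tm" (len 2), cursors c1@0 c2@0 c3@0, authorship ..
After op 2 (move_right): buffer="tm" (len 2), cursors c1@1 c2@1 c3@1, authorship ..
After op 3 (move_left): buffer="tm" (len 2), cursors c1@0 c2@0 c3@0, authorship ..
After op 4 (add_cursor(0)): buffer="tm" (len 2), cursors c1@0 c2@0 c3@0 c4@0, authorship ..
After op 5 (insert('f')): buffer="fffftm" (len 6), cursors c1@4 c2@4 c3@4 c4@4, authorship 1234..
After op 6 (insert('y')): buffer="ffffyyyytm" (len 10), cursors c1@8 c2@8 c3@8 c4@8, authorship 12341234..
Authorship (.=original, N=cursor N): 1 2 3 4 1 2 3 4 . .
Index 1: author = 2

Answer: cursor 2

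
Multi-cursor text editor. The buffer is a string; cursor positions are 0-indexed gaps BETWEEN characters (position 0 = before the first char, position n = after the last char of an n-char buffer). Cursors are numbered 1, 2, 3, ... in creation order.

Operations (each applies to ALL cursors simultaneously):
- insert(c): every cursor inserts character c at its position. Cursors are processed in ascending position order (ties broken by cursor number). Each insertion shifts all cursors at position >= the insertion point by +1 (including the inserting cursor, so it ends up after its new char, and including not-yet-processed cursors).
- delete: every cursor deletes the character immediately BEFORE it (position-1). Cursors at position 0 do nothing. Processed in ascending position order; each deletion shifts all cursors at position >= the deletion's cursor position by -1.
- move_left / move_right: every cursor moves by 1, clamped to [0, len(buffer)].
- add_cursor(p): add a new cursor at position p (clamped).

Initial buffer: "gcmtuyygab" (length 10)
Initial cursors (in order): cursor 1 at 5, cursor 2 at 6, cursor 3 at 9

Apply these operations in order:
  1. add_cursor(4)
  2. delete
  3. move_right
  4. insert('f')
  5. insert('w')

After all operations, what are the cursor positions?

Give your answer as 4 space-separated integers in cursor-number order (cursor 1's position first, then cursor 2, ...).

Answer: 10 10 14 10

Derivation:
After op 1 (add_cursor(4)): buffer="gcmtuyygab" (len 10), cursors c4@4 c1@5 c2@6 c3@9, authorship ..........
After op 2 (delete): buffer="gcmygb" (len 6), cursors c1@3 c2@3 c4@3 c3@5, authorship ......
After op 3 (move_right): buffer="gcmygb" (len 6), cursors c1@4 c2@4 c4@4 c3@6, authorship ......
After op 4 (insert('f')): buffer="gcmyfffgbf" (len 10), cursors c1@7 c2@7 c4@7 c3@10, authorship ....124..3
After op 5 (insert('w')): buffer="gcmyfffwwwgbfw" (len 14), cursors c1@10 c2@10 c4@10 c3@14, authorship ....124124..33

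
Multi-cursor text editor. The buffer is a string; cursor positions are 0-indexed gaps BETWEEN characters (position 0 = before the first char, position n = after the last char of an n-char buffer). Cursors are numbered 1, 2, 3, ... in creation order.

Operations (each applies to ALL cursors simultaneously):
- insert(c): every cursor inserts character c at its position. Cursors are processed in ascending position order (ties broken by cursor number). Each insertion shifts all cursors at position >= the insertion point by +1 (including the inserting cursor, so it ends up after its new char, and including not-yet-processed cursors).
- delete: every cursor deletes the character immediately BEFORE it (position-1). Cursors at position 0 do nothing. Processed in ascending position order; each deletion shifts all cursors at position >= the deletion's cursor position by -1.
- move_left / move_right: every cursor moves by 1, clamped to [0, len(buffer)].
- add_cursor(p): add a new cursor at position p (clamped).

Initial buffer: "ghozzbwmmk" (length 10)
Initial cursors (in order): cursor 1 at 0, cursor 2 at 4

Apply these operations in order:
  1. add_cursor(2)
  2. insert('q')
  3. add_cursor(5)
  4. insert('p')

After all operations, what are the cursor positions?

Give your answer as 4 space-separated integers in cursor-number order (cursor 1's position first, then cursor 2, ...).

Answer: 2 11 6 8

Derivation:
After op 1 (add_cursor(2)): buffer="ghozzbwmmk" (len 10), cursors c1@0 c3@2 c2@4, authorship ..........
After op 2 (insert('q')): buffer="qghqozqzbwmmk" (len 13), cursors c1@1 c3@4 c2@7, authorship 1..3..2......
After op 3 (add_cursor(5)): buffer="qghqozqzbwmmk" (len 13), cursors c1@1 c3@4 c4@5 c2@7, authorship 1..3..2......
After op 4 (insert('p')): buffer="qpghqpopzqpzbwmmk" (len 17), cursors c1@2 c3@6 c4@8 c2@11, authorship 11..33.4.22......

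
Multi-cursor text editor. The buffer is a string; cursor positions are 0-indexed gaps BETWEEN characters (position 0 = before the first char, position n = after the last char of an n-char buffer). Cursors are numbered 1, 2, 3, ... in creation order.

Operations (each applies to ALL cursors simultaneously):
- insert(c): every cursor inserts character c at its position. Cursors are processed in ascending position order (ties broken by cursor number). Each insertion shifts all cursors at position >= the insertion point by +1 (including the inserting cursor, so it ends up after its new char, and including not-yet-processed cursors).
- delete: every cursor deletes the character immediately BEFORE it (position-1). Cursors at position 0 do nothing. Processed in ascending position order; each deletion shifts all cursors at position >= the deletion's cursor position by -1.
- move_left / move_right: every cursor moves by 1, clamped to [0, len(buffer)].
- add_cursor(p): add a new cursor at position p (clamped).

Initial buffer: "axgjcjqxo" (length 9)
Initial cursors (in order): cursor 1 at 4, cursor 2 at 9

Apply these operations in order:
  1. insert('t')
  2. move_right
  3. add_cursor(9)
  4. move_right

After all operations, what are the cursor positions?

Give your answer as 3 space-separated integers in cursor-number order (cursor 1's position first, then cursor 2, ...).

Answer: 7 11 10

Derivation:
After op 1 (insert('t')): buffer="axgjtcjqxot" (len 11), cursors c1@5 c2@11, authorship ....1.....2
After op 2 (move_right): buffer="axgjtcjqxot" (len 11), cursors c1@6 c2@11, authorship ....1.....2
After op 3 (add_cursor(9)): buffer="axgjtcjqxot" (len 11), cursors c1@6 c3@9 c2@11, authorship ....1.....2
After op 4 (move_right): buffer="axgjtcjqxot" (len 11), cursors c1@7 c3@10 c2@11, authorship ....1.....2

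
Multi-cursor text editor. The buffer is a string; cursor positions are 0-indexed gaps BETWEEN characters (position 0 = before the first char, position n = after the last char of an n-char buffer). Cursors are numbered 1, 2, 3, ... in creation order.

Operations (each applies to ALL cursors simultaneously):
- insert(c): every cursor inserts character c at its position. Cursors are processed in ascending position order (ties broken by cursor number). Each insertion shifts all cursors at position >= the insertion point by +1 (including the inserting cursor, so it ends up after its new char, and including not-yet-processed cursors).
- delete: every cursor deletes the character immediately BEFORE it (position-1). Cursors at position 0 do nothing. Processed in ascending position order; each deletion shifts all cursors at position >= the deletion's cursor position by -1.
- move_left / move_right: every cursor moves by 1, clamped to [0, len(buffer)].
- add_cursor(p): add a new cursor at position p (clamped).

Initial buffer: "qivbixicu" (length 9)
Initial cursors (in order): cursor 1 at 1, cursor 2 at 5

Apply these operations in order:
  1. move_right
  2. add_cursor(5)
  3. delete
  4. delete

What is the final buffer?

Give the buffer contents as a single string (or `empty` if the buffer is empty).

After op 1 (move_right): buffer="qivbixicu" (len 9), cursors c1@2 c2@6, authorship .........
After op 2 (add_cursor(5)): buffer="qivbixicu" (len 9), cursors c1@2 c3@5 c2@6, authorship .........
After op 3 (delete): buffer="qvbicu" (len 6), cursors c1@1 c2@3 c3@3, authorship ......
After op 4 (delete): buffer="icu" (len 3), cursors c1@0 c2@0 c3@0, authorship ...

Answer: icu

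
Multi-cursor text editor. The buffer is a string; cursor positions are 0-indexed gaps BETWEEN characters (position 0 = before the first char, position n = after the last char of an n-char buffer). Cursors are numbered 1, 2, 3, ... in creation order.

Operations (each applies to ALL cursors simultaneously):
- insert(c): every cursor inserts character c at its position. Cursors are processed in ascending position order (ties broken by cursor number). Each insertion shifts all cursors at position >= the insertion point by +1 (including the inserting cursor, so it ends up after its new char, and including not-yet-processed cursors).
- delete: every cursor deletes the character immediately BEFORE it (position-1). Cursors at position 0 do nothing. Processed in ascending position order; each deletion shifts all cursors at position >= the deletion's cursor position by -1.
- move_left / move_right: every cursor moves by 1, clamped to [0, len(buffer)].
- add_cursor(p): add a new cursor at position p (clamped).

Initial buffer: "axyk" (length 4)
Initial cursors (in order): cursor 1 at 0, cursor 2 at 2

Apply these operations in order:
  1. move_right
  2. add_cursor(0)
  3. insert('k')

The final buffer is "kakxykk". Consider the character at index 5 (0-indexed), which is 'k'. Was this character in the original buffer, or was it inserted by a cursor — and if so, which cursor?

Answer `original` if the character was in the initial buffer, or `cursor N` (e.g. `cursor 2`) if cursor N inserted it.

After op 1 (move_right): buffer="axyk" (len 4), cursors c1@1 c2@3, authorship ....
After op 2 (add_cursor(0)): buffer="axyk" (len 4), cursors c3@0 c1@1 c2@3, authorship ....
After op 3 (insert('k')): buffer="kakxykk" (len 7), cursors c3@1 c1@3 c2@6, authorship 3.1..2.
Authorship (.=original, N=cursor N): 3 . 1 . . 2 .
Index 5: author = 2

Answer: cursor 2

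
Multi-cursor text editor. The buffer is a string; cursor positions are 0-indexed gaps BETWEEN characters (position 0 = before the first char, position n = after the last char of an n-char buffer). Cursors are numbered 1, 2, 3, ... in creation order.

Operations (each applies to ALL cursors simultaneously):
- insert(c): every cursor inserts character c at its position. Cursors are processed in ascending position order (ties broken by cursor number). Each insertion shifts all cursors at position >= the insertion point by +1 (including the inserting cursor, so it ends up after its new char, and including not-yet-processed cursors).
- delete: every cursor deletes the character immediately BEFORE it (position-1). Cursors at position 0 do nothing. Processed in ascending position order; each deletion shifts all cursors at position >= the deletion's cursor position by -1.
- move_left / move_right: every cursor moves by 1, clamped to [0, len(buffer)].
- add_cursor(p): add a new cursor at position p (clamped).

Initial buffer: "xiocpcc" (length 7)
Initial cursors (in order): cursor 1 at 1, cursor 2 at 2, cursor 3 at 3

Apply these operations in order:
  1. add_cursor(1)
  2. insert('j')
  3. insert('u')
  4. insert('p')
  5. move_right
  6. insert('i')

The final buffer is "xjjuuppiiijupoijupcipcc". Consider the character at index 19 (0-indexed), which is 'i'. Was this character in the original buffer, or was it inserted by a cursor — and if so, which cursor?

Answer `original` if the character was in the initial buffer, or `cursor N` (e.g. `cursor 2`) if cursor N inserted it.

After op 1 (add_cursor(1)): buffer="xiocpcc" (len 7), cursors c1@1 c4@1 c2@2 c3@3, authorship .......
After op 2 (insert('j')): buffer="xjjijojcpcc" (len 11), cursors c1@3 c4@3 c2@5 c3@7, authorship .14.2.3....
After op 3 (insert('u')): buffer="xjjuuijuojucpcc" (len 15), cursors c1@5 c4@5 c2@8 c3@11, authorship .1414.22.33....
After op 4 (insert('p')): buffer="xjjuuppijupojupcpcc" (len 19), cursors c1@7 c4@7 c2@11 c3@15, authorship .141414.222.333....
After op 5 (move_right): buffer="xjjuuppijupojupcpcc" (len 19), cursors c1@8 c4@8 c2@12 c3@16, authorship .141414.222.333....
After op 6 (insert('i')): buffer="xjjuuppiiijupoijupcipcc" (len 23), cursors c1@10 c4@10 c2@15 c3@20, authorship .141414.14222.2333.3...
Authorship (.=original, N=cursor N): . 1 4 1 4 1 4 . 1 4 2 2 2 . 2 3 3 3 . 3 . . .
Index 19: author = 3

Answer: cursor 3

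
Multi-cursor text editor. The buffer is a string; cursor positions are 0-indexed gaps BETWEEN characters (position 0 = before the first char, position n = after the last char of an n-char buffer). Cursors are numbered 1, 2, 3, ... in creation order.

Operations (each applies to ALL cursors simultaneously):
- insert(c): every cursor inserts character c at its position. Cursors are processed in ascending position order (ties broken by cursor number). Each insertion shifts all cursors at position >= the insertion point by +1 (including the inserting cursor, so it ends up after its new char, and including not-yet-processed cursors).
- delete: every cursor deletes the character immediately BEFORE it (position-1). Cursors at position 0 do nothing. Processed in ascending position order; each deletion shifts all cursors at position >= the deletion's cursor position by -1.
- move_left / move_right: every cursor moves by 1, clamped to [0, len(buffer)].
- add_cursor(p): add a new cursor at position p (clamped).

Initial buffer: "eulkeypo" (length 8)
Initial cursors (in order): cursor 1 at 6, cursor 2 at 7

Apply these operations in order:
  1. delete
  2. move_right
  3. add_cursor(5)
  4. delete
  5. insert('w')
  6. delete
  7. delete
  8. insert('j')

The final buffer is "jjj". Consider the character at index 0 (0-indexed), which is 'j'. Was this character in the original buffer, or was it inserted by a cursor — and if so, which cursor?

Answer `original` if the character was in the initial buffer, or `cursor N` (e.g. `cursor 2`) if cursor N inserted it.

Answer: cursor 1

Derivation:
After op 1 (delete): buffer="eulkeo" (len 6), cursors c1@5 c2@5, authorship ......
After op 2 (move_right): buffer="eulkeo" (len 6), cursors c1@6 c2@6, authorship ......
After op 3 (add_cursor(5)): buffer="eulkeo" (len 6), cursors c3@5 c1@6 c2@6, authorship ......
After op 4 (delete): buffer="eul" (len 3), cursors c1@3 c2@3 c3@3, authorship ...
After op 5 (insert('w')): buffer="eulwww" (len 6), cursors c1@6 c2@6 c3@6, authorship ...123
After op 6 (delete): buffer="eul" (len 3), cursors c1@3 c2@3 c3@3, authorship ...
After op 7 (delete): buffer="" (len 0), cursors c1@0 c2@0 c3@0, authorship 
After op 8 (insert('j')): buffer="jjj" (len 3), cursors c1@3 c2@3 c3@3, authorship 123
Authorship (.=original, N=cursor N): 1 2 3
Index 0: author = 1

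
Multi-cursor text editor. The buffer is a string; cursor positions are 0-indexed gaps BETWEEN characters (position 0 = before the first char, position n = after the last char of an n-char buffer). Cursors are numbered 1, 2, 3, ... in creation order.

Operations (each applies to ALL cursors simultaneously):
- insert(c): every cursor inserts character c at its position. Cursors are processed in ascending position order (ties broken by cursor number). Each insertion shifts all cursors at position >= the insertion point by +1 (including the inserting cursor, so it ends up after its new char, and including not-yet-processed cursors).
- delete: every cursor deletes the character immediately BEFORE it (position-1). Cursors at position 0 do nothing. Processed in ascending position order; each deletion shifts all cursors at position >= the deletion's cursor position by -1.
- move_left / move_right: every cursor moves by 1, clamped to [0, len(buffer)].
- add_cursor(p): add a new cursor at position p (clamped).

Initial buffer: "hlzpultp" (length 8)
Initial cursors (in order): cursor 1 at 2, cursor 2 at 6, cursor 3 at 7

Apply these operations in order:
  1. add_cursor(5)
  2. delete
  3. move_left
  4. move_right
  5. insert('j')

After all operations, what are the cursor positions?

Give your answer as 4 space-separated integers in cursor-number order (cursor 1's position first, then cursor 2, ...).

Answer: 2 7 7 7

Derivation:
After op 1 (add_cursor(5)): buffer="hlzpultp" (len 8), cursors c1@2 c4@5 c2@6 c3@7, authorship ........
After op 2 (delete): buffer="hzpp" (len 4), cursors c1@1 c2@3 c3@3 c4@3, authorship ....
After op 3 (move_left): buffer="hzpp" (len 4), cursors c1@0 c2@2 c3@2 c4@2, authorship ....
After op 4 (move_right): buffer="hzpp" (len 4), cursors c1@1 c2@3 c3@3 c4@3, authorship ....
After op 5 (insert('j')): buffer="hjzpjjjp" (len 8), cursors c1@2 c2@7 c3@7 c4@7, authorship .1..234.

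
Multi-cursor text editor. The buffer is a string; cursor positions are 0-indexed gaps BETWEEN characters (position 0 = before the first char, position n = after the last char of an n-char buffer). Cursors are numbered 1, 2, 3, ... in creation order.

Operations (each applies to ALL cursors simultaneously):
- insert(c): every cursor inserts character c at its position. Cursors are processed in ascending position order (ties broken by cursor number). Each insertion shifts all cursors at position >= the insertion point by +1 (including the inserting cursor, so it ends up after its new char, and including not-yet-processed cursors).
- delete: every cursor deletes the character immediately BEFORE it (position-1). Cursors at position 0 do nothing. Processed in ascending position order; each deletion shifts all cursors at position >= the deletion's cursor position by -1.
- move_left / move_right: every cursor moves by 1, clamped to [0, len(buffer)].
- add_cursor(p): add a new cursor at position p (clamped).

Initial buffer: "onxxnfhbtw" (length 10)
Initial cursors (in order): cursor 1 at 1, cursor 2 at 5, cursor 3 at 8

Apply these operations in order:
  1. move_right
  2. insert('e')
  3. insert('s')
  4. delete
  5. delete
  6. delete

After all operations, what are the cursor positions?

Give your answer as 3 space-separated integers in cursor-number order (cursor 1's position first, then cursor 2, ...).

Answer: 1 4 6

Derivation:
After op 1 (move_right): buffer="onxxnfhbtw" (len 10), cursors c1@2 c2@6 c3@9, authorship ..........
After op 2 (insert('e')): buffer="onexxnfehbtew" (len 13), cursors c1@3 c2@8 c3@12, authorship ..1....2...3.
After op 3 (insert('s')): buffer="onesxxnfeshbtesw" (len 16), cursors c1@4 c2@10 c3@15, authorship ..11....22...33.
After op 4 (delete): buffer="onexxnfehbtew" (len 13), cursors c1@3 c2@8 c3@12, authorship ..1....2...3.
After op 5 (delete): buffer="onxxnfhbtw" (len 10), cursors c1@2 c2@6 c3@9, authorship ..........
After op 6 (delete): buffer="oxxnhbw" (len 7), cursors c1@1 c2@4 c3@6, authorship .......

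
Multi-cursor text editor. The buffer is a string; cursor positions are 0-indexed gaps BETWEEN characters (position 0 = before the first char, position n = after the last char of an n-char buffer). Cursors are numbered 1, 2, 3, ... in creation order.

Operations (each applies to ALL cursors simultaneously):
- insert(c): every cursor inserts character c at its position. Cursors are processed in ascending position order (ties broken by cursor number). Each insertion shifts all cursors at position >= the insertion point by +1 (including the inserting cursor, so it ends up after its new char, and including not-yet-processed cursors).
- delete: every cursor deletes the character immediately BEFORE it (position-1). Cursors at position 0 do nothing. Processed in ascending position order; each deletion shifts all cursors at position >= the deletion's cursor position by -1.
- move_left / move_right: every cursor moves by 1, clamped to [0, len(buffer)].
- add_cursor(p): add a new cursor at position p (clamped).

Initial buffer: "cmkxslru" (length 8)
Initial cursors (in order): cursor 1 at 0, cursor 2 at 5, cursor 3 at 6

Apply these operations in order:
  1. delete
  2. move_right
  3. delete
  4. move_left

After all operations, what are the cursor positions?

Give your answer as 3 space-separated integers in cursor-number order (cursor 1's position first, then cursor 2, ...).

Answer: 0 1 1

Derivation:
After op 1 (delete): buffer="cmkxru" (len 6), cursors c1@0 c2@4 c3@4, authorship ......
After op 2 (move_right): buffer="cmkxru" (len 6), cursors c1@1 c2@5 c3@5, authorship ......
After op 3 (delete): buffer="mku" (len 3), cursors c1@0 c2@2 c3@2, authorship ...
After op 4 (move_left): buffer="mku" (len 3), cursors c1@0 c2@1 c3@1, authorship ...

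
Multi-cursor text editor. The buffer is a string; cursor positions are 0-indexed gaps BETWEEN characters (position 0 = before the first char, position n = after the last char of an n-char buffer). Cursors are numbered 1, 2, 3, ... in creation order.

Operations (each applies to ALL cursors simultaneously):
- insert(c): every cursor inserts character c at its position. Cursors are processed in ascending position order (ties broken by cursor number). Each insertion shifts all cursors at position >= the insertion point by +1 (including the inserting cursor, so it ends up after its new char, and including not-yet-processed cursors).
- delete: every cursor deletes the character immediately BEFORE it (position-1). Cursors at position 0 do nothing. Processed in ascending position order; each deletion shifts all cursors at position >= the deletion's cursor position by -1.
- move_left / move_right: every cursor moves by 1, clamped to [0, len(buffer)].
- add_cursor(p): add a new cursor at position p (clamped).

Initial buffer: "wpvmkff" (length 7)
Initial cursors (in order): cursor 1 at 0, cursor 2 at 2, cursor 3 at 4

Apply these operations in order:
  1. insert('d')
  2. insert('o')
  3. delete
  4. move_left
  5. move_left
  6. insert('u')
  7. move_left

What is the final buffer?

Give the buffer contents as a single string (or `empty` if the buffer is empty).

After op 1 (insert('d')): buffer="dwpdvmdkff" (len 10), cursors c1@1 c2@4 c3@7, authorship 1..2..3...
After op 2 (insert('o')): buffer="dowpdovmdokff" (len 13), cursors c1@2 c2@6 c3@10, authorship 11..22..33...
After op 3 (delete): buffer="dwpdvmdkff" (len 10), cursors c1@1 c2@4 c3@7, authorship 1..2..3...
After op 4 (move_left): buffer="dwpdvmdkff" (len 10), cursors c1@0 c2@3 c3@6, authorship 1..2..3...
After op 5 (move_left): buffer="dwpdvmdkff" (len 10), cursors c1@0 c2@2 c3@5, authorship 1..2..3...
After op 6 (insert('u')): buffer="udwupdvumdkff" (len 13), cursors c1@1 c2@4 c3@8, authorship 11.2.2.3.3...
After op 7 (move_left): buffer="udwupdvumdkff" (len 13), cursors c1@0 c2@3 c3@7, authorship 11.2.2.3.3...

Answer: udwupdvumdkff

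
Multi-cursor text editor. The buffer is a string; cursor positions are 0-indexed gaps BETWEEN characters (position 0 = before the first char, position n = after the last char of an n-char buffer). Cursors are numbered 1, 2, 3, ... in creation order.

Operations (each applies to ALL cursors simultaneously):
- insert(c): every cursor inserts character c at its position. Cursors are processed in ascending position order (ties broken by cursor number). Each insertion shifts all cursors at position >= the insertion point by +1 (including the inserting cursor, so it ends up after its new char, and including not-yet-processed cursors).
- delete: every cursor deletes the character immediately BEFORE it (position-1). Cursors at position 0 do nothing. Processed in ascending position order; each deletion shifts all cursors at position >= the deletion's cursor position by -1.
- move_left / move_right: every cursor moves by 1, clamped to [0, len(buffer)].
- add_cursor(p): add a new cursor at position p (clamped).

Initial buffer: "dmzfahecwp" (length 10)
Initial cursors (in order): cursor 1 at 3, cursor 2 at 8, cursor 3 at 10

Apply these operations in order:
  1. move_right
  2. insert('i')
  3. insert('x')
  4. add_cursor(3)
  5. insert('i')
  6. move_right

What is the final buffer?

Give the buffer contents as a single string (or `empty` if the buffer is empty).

Answer: dmzifixiahecwixipixi

Derivation:
After op 1 (move_right): buffer="dmzfahecwp" (len 10), cursors c1@4 c2@9 c3@10, authorship ..........
After op 2 (insert('i')): buffer="dmzfiahecwipi" (len 13), cursors c1@5 c2@11 c3@13, authorship ....1.....2.3
After op 3 (insert('x')): buffer="dmzfixahecwixpix" (len 16), cursors c1@6 c2@13 c3@16, authorship ....11.....22.33
After op 4 (add_cursor(3)): buffer="dmzfixahecwixpix" (len 16), cursors c4@3 c1@6 c2@13 c3@16, authorship ....11.....22.33
After op 5 (insert('i')): buffer="dmzifixiahecwixipixi" (len 20), cursors c4@4 c1@8 c2@16 c3@20, authorship ...4.111.....222.333
After op 6 (move_right): buffer="dmzifixiahecwixipixi" (len 20), cursors c4@5 c1@9 c2@17 c3@20, authorship ...4.111.....222.333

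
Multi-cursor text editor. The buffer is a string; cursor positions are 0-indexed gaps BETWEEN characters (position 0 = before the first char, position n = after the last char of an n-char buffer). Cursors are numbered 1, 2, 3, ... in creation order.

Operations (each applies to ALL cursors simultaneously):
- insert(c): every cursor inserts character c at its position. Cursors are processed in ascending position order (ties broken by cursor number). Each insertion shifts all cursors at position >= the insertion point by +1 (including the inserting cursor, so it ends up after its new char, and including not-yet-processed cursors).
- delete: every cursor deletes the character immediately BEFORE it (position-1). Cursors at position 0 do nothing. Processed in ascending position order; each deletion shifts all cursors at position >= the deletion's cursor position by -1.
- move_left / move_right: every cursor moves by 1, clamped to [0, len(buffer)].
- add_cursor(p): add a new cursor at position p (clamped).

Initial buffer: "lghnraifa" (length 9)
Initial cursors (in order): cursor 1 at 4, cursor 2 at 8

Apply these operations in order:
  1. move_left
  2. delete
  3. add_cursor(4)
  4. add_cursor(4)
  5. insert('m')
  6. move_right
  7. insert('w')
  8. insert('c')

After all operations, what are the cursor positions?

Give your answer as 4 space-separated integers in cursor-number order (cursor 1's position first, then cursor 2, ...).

After op 1 (move_left): buffer="lghnraifa" (len 9), cursors c1@3 c2@7, authorship .........
After op 2 (delete): buffer="lgnrafa" (len 7), cursors c1@2 c2@5, authorship .......
After op 3 (add_cursor(4)): buffer="lgnrafa" (len 7), cursors c1@2 c3@4 c2@5, authorship .......
After op 4 (add_cursor(4)): buffer="lgnrafa" (len 7), cursors c1@2 c3@4 c4@4 c2@5, authorship .......
After op 5 (insert('m')): buffer="lgmnrmmamfa" (len 11), cursors c1@3 c3@7 c4@7 c2@9, authorship ..1..34.2..
After op 6 (move_right): buffer="lgmnrmmamfa" (len 11), cursors c1@4 c3@8 c4@8 c2@10, authorship ..1..34.2..
After op 7 (insert('w')): buffer="lgmnwrmmawwmfwa" (len 15), cursors c1@5 c3@11 c4@11 c2@14, authorship ..1.1.34.342.2.
After op 8 (insert('c')): buffer="lgmnwcrmmawwccmfwca" (len 19), cursors c1@6 c3@14 c4@14 c2@18, authorship ..1.11.34.34342.22.

Answer: 6 18 14 14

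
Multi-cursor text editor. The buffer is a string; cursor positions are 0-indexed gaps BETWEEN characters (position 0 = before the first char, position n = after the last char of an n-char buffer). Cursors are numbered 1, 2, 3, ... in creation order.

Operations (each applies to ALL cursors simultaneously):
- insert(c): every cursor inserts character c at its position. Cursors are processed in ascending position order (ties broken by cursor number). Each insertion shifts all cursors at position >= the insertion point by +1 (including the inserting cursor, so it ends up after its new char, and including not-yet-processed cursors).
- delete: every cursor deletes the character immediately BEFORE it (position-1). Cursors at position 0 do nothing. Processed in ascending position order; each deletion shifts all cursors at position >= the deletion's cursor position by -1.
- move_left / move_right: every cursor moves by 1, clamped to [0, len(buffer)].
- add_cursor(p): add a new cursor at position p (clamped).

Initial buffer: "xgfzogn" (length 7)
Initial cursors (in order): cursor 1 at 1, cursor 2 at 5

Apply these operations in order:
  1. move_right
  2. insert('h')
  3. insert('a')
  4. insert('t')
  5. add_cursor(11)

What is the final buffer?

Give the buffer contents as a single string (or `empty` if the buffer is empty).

Answer: xghatfzoghatn

Derivation:
After op 1 (move_right): buffer="xgfzogn" (len 7), cursors c1@2 c2@6, authorship .......
After op 2 (insert('h')): buffer="xghfzoghn" (len 9), cursors c1@3 c2@8, authorship ..1....2.
After op 3 (insert('a')): buffer="xghafzoghan" (len 11), cursors c1@4 c2@10, authorship ..11....22.
After op 4 (insert('t')): buffer="xghatfzoghatn" (len 13), cursors c1@5 c2@12, authorship ..111....222.
After op 5 (add_cursor(11)): buffer="xghatfzoghatn" (len 13), cursors c1@5 c3@11 c2@12, authorship ..111....222.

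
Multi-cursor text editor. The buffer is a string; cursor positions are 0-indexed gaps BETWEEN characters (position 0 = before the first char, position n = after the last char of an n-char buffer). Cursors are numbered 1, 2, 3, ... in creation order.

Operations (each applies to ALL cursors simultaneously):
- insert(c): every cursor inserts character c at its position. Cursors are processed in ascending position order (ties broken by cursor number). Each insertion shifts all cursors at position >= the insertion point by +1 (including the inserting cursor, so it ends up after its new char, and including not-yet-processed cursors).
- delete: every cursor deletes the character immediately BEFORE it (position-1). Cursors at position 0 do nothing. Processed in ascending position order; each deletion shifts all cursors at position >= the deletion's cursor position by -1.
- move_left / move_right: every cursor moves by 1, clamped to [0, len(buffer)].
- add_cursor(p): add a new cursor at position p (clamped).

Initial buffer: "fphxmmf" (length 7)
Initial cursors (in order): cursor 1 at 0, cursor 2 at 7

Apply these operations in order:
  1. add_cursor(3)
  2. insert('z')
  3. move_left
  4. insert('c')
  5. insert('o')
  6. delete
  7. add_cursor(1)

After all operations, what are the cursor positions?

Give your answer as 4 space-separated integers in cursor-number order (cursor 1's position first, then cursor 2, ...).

After op 1 (add_cursor(3)): buffer="fphxmmf" (len 7), cursors c1@0 c3@3 c2@7, authorship .......
After op 2 (insert('z')): buffer="zfphzxmmfz" (len 10), cursors c1@1 c3@5 c2@10, authorship 1...3....2
After op 3 (move_left): buffer="zfphzxmmfz" (len 10), cursors c1@0 c3@4 c2@9, authorship 1...3....2
After op 4 (insert('c')): buffer="czfphczxmmfcz" (len 13), cursors c1@1 c3@6 c2@12, authorship 11...33....22
After op 5 (insert('o')): buffer="cozfphcozxmmfcoz" (len 16), cursors c1@2 c3@8 c2@15, authorship 111...333....222
After op 6 (delete): buffer="czfphczxmmfcz" (len 13), cursors c1@1 c3@6 c2@12, authorship 11...33....22
After op 7 (add_cursor(1)): buffer="czfphczxmmfcz" (len 13), cursors c1@1 c4@1 c3@6 c2@12, authorship 11...33....22

Answer: 1 12 6 1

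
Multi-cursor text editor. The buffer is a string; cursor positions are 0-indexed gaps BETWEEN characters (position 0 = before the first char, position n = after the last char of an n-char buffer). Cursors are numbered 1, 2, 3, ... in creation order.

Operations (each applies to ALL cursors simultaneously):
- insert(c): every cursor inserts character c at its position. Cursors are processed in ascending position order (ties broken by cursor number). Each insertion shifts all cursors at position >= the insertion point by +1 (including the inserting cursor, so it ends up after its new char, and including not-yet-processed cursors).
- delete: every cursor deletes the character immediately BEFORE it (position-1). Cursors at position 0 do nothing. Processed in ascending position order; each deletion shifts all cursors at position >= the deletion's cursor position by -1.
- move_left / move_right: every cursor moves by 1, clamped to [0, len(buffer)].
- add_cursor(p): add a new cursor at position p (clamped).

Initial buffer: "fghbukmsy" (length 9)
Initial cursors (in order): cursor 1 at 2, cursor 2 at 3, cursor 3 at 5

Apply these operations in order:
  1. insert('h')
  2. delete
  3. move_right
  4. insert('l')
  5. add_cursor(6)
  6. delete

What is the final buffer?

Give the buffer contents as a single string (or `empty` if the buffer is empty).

After op 1 (insert('h')): buffer="fghhhbuhkmsy" (len 12), cursors c1@3 c2@5 c3@8, authorship ..1.2..3....
After op 2 (delete): buffer="fghbukmsy" (len 9), cursors c1@2 c2@3 c3@5, authorship .........
After op 3 (move_right): buffer="fghbukmsy" (len 9), cursors c1@3 c2@4 c3@6, authorship .........
After op 4 (insert('l')): buffer="fghlbluklmsy" (len 12), cursors c1@4 c2@6 c3@9, authorship ...1.2..3...
After op 5 (add_cursor(6)): buffer="fghlbluklmsy" (len 12), cursors c1@4 c2@6 c4@6 c3@9, authorship ...1.2..3...
After op 6 (delete): buffer="fghukmsy" (len 8), cursors c1@3 c2@3 c4@3 c3@5, authorship ........

Answer: fghukmsy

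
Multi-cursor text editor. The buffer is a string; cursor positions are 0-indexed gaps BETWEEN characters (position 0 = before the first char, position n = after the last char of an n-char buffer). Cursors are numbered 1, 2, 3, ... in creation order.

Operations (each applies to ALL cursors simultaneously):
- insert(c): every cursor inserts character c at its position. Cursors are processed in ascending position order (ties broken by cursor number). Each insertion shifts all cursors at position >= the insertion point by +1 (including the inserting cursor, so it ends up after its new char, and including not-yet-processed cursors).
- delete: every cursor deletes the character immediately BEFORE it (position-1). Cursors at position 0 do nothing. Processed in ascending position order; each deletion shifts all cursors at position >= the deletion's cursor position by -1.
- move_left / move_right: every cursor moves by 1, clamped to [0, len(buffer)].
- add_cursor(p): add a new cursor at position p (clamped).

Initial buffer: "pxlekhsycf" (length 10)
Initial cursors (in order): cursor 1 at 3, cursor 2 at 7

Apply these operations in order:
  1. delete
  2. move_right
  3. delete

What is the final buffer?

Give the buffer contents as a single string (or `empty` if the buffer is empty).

After op 1 (delete): buffer="pxekhycf" (len 8), cursors c1@2 c2@5, authorship ........
After op 2 (move_right): buffer="pxekhycf" (len 8), cursors c1@3 c2@6, authorship ........
After op 3 (delete): buffer="pxkhcf" (len 6), cursors c1@2 c2@4, authorship ......

Answer: pxkhcf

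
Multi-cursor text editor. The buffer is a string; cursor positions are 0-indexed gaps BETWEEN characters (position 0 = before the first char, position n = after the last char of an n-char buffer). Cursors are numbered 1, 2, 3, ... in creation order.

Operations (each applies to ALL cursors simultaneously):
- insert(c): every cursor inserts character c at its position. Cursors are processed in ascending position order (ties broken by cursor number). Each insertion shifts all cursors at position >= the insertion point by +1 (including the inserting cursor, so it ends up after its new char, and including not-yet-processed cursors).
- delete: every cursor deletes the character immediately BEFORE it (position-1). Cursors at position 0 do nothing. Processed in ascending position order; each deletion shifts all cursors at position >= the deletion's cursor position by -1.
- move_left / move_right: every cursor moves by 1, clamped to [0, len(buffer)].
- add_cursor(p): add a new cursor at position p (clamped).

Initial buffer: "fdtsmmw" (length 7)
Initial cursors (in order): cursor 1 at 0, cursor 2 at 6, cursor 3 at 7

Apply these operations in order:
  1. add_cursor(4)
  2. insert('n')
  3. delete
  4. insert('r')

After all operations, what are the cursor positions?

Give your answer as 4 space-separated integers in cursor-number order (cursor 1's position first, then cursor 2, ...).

After op 1 (add_cursor(4)): buffer="fdtsmmw" (len 7), cursors c1@0 c4@4 c2@6 c3@7, authorship .......
After op 2 (insert('n')): buffer="nfdtsnmmnwn" (len 11), cursors c1@1 c4@6 c2@9 c3@11, authorship 1....4..2.3
After op 3 (delete): buffer="fdtsmmw" (len 7), cursors c1@0 c4@4 c2@6 c3@7, authorship .......
After op 4 (insert('r')): buffer="rfdtsrmmrwr" (len 11), cursors c1@1 c4@6 c2@9 c3@11, authorship 1....4..2.3

Answer: 1 9 11 6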